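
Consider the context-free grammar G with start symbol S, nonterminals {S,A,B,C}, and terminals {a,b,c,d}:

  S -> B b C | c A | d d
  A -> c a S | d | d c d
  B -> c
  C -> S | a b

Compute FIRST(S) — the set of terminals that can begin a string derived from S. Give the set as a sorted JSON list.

Compute FIRST by fixpoint:
round 1:
  A via A→c a S: +{c}
  A via A→d: +{d}
  B via B→c: +{c}
  C via C→a b: +{a}
  S via S→B b C: +{c}
  S via S→d d: +{d}
  FIRST(S)={c,d}  FIRST(A)={c,d}  FIRST(B)={c}  FIRST(C)={a}
round 2:
  C via C→S: +{c,d}
  FIRST(S)={c,d}  FIRST(A)={c,d}  FIRST(B)={c}  FIRST(C)={a,c,d}
round 3: (stable)
  FIRST(S)={c,d}  FIRST(A)={c,d}  FIRST(B)={c}  FIRST(C)={a,c,d}

FIRST(S) = ["c", "d"]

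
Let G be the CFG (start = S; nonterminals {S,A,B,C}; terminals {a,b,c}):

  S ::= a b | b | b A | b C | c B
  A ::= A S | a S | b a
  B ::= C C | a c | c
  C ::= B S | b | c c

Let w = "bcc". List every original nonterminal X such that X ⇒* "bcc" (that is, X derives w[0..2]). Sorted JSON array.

Convert to CNF:
  S -> T0 T1 | T1 A | T1 C | T2 B | b
  A -> A S | T0 S | T1 T0
  B -> C C | T0 T2 | c
  C -> B S | T2 T2 | b
  T0 -> a
  T1 -> b
  T2 -> c

Fill CYK table bottom-up, restricted to cells inside w[0..2]:
  T[0,0] 'b' = {C,S,T1}  orig:{C,S}
  T[1,1] 'c' = {B,T2}  orig:{B}
  T[2,2] 'c' = {B,T2}  orig:{B}
  T[0,1] 'bc' = ∅
  T[1,2] 'cc' = {C,S}
  T[0,2] 'bcc' = {B,S}

Original NTs in T[0,2] deriving "bcc": ["B", "S"]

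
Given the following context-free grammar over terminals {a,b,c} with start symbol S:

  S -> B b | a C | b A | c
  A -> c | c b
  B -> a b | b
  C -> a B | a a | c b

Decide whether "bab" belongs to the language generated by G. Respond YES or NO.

CNF form of G:
  S -> B T1 | T1 A | T2 C | c
  A -> T0 T1 | c
  B -> T2 T1 | b
  C -> T0 T1 | T2 B | T2 T2
  T0 -> c
  T1 -> b
  T2 -> a

Fill CYK table bottom-up:
  T[0,0] 'b' = {B,T1}  orig:{B}
  T[1,1] 'a' = {T2}  orig:{}
  T[2,2] 'b' = {B,T1}  orig:{B}
  T[0,1] 'ba' = ∅
  T[1,2] 'ab' = {B,C}
  T[0,2] 'bab' = ∅

S ∉ T[0,2] ⇒ NO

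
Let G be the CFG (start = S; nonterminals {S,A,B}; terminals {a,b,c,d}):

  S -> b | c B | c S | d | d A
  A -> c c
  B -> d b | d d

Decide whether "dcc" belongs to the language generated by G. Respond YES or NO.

CNF form of G:
  S -> T0 B | T0 S | T1 A | b | d
  A -> T0 T0
  B -> T1 T1 | T1 T2
  T0 -> c
  T1 -> d
  T2 -> b

CYK table (by increasing span):
  cell(0,0) d: {S,T1}  orig:{S}
  cell(1,1) c: {T0}  orig:{}
  cell(2,2) c: {T0}  orig:{}
  cell(0,1) dc: ∅
  cell(1,2) cc: {A}
  cell(0,2) dcc: {S}

S ∈ T[0,2] ⇒ YES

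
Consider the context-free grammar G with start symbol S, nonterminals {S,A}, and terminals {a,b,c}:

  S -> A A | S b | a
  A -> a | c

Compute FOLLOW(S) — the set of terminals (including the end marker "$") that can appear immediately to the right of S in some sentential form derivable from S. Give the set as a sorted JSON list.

FIRST sets, iterate to fixpoint:
[1]
  A via A→a: +{a}
  A via A→c: +{c}
  S via S→A A: +{a,c}
  S: {a,c}  A: {a,c}
[2] done
  S: {a,c}  A: {a,c}

FOLLOW sets:
initialize: $ ∈ FOLLOW(S)
iter 1:
  S→A A: FOLLOW(A) ⊇ FIRST(A) = {a,c}; new: +{a,c}
  S→A A: FOLLOW(A) ⊇ FOLLOW(S) ⊇ {$}; new: +{$}
  S→S b: FOLLOW(S) ⊇ FIRST(b) = {b}; new: +{b}
  FOLLOW[S]={$,b}  FOLLOW[A]={$,a,c}
iter 2:
  S→A A: FOLLOW(A) ⊇ FOLLOW(S) ⊇ {$,b}; new: +{b}
  FOLLOW[S]={$,b}  FOLLOW[A]={$,a,b,c}
iter 3: (stable)
  FOLLOW[S]={$,b}  FOLLOW[A]={$,a,b,c}

FOLLOW(S) = ["$", "b"]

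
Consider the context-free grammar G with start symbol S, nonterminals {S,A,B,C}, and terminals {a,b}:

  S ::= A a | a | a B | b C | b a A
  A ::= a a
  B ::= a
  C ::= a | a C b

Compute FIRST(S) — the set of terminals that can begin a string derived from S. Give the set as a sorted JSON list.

FIRST sets, iterate to fixpoint:
iter 1:
  A via A→a a: +{a}
  B via B→a: +{a}
  C via C→a: +{a}
  S via S→A a: +{a}
  S via S→b C: +{b}
  FIRST[S]={a,b}  FIRST[A]={a}  FIRST[B]={a}  FIRST[C]={a}
iter 2: (stable)
  FIRST[S]={a,b}  FIRST[A]={a}  FIRST[B]={a}  FIRST[C]={a}

FIRST(S) = ["a", "b"]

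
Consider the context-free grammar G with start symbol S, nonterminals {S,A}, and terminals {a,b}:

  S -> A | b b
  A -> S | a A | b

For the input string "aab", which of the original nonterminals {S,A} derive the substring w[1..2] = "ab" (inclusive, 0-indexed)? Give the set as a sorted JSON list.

CNF form of G:
  S -> T0 A | T1 T1 | b
  A -> T0 A | T1 T1 | b
  T0 -> a
  T1 -> b

CYK table (by increasing span), restricted to cells inside w[1..2]:
  cell(1,1) a: {T0}  orig:{}
  cell(2,2) b: {A,S,T1}  orig:{A,S}
  cell(1,2) ab: {A,S}

Original NTs in T[1,2] deriving "ab": ["A", "S"]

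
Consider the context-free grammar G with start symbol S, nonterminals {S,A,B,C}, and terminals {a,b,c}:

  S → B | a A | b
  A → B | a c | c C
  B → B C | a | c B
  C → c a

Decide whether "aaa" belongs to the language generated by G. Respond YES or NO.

CNF form of G:
  S -> B C | T0 A | T1 B | a | b
  A -> B C | T0 T1 | T1 B | T1 C | a
  B -> B C | T1 B | a
  C -> T1 T0
  T0 -> a
  T1 -> c

CYK table (by increasing span):
  cell(0,0) a: {A,B,S,T0}  orig:{A,B,S}
  cell(1,1) a: {A,B,S,T0}  orig:{A,B,S}
  cell(2,2) a: {A,B,S,T0}  orig:{A,B,S}
  cell(0,1) aa: {S}
  cell(1,2) aa: {S}
  cell(0,2) aaa: ∅

S ∉ T[0,2] ⇒ NO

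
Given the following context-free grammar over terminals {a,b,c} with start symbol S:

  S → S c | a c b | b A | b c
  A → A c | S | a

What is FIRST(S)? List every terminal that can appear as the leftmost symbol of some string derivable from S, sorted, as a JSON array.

Compute FIRST by fixpoint:
iter 1:
  A via A→a: +{a}
  S via S→a c b: +{a}
  S via S→b A: +{b}
  FIRST[S]={a,b}  FIRST[A]={a}
iter 2:
  A via A→S: +{b}
  FIRST[S]={a,b}  FIRST[A]={a,b}
iter 3: (stable)
  FIRST[S]={a,b}  FIRST[A]={a,b}

FIRST(S) = ["a", "b"]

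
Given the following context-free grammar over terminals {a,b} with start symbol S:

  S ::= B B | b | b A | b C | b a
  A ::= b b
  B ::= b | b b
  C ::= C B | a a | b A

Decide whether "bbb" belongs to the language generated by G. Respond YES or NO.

Convert to CNF:
  S -> B B | T0 A | T0 C | T0 T1 | b
  A -> T0 T0
  B -> T0 T0 | b
  C -> C B | T0 A | T1 T1
  T0 -> b
  T1 -> a

CYK table (by increasing span):
  cell(0,0) b: {B,S,T0}  orig:{B,S}
  cell(1,1) b: {B,S,T0}  orig:{B,S}
  cell(2,2) b: {B,S,T0}  orig:{B,S}
  cell(0,1) bb: {A,B,S}
  cell(1,2) bb: {A,B,S}
  cell(0,2) bbb: {C,S}

S ∈ T[0,2] ⇒ YES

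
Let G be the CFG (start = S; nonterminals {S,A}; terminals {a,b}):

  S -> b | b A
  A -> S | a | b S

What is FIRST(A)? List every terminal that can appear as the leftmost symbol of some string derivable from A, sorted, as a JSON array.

Compute FIRST by fixpoint:
[1]
  A via A→a: +{a}
  A via A→b S: +{b}
  S via S→b: +{b}
  FIRST[S]={b}  FIRST[A]={a,b}
[2] done
  FIRST[S]={b}  FIRST[A]={a,b}

FIRST(A) = ["a", "b"]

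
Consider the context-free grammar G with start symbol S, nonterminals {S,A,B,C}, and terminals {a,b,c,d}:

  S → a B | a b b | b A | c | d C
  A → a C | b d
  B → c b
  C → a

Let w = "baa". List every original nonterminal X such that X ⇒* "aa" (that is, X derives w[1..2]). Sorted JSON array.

Convert to CNF:
  S -> T0 B | T0 X4 | T1 A | T2 C | c
  A -> T0 C | T1 T2
  B -> T3 T1
  C -> a
  T0 -> a
  T1 -> b
  T2 -> d
  T3 -> c
  X4 -> T1 T1

CYK fill, restricted to cells inside w[1..2]:
  cell(1,1) a: {C,T0}  orig:{C}
  cell(2,2) a: {C,T0}  orig:{C}
  cell(1,2) aa: {A}

Original NTs in T[1,2] deriving "aa": ["A"]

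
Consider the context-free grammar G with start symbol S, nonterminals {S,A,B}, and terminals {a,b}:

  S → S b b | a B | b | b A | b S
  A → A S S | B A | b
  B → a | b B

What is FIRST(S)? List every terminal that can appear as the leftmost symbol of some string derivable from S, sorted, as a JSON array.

FIRST sets, iterate to fixpoint:
[1]
  A via A→b: +{b}
  B via B→a: +{a}
  B via B→b B: +{b}
  S via S→a B: +{a}
  S via S→b: +{b}
  S: {a,b}  A: {b}  B: {a,b}
[2]
  A via A→B A: +{a}
  S: {a,b}  A: {a,b}  B: {a,b}
[3] done
  S: {a,b}  A: {a,b}  B: {a,b}

FIRST(S) = ["a", "b"]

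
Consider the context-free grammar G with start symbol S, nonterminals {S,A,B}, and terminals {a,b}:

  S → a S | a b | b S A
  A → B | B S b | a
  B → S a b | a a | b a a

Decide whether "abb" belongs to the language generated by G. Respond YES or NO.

Convert to CNF:
  S -> T0 X7 | T1 S | T1 T0
  A -> B X2 | S X3 | T0 X4 | T1 T1 | a
  B -> S X5 | T0 X6 | T1 T1
  T0 -> b
  T1 -> a
  X2 -> S T0
  X3 -> T1 T0
  X4 -> T1 T1
  X5 -> T1 T0
  X6 -> T1 T1
  X7 -> S A

Fill CYK table bottom-up:
  cell(0,0) a: {A,T1}  orig:{A}
  cell(1,1) b: {T0}  orig:{}
  cell(2,2) b: {T0}  orig:{}
  cell(0,1) ab: {S,X3,X5}  orig:{S}
  cell(1,2) bb: ∅
  cell(0,2) abb: {X2}  orig:{}

S ∉ T[0,2] ⇒ NO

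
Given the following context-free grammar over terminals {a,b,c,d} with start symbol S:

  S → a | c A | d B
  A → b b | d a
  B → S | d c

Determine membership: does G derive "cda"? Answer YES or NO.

CNF form of G:
  S -> T1 B | T3 A | a
  A -> T0 T0 | T1 T2
  B -> T1 B | T1 T3 | T3 A | a
  T0 -> b
  T1 -> d
  T2 -> a
  T3 -> c

CYK fill:
  [0..0]={T3}  "c"  orig:{}
  [1..1]={T1}  "d"  orig:{}
  [2..2]={B,S,T2}  "a"  orig:{B,S}
  [0..1]=∅  "cd"
  [1..2]={A,B,S}  "da"
  [0..2]={B,S}  "cda"

S ∈ T[0,2] ⇒ YES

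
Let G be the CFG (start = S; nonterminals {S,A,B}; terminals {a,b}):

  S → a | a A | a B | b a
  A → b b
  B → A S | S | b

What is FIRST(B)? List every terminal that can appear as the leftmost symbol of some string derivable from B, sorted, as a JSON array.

Compute FIRST by fixpoint:
[1]
  A via A→b b: +{b}
  B via B→A S: +{b}
  S via S→a: +{a}
  S via S→b a: +{b}
  FIRST(S)={a,b}  FIRST(A)={b}  FIRST(B)={b}
[2]
  B via B→S: +{a}
  FIRST(S)={a,b}  FIRST(A)={b}  FIRST(B)={a,b}
[3] — fixpoint
  FIRST(S)={a,b}  FIRST(A)={b}  FIRST(B)={a,b}

FIRST(B) = ["a", "b"]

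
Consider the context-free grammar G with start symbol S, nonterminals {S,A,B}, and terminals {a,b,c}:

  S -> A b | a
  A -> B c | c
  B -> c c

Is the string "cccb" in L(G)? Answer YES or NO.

Convert to CNF:
  S -> A T1 | a
  A -> B T0 | c
  B -> T0 T0
  T0 -> c
  T1 -> b

CYK fill:
  cell(0,0) c: {A,T0}  orig:{A}
  cell(1,1) c: {A,T0}  orig:{A}
  cell(2,2) c: {A,T0}  orig:{A}
  cell(3,3) b: {T1}  orig:{}
  cell(0,1) cc: {B}
  cell(1,2) cc: {B}
  cell(2,3) cb: {S}
  cell(0,2) ccc: {A}
  cell(1,3) ccb: ∅
  cell(0,3) cccb: {S}

S ∈ T[0,3] ⇒ YES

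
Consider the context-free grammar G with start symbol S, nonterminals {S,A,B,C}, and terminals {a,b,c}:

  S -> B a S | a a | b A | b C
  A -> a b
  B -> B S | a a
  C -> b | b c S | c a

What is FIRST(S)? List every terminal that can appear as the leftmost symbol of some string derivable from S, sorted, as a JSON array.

FIRST sets, iterate to fixpoint:
[1]
  A via A→a b: +{a}
  B via B→a a: +{a}
  C via C→b: +{b}
  C via C→c a: +{c}
  S via S→B a S: +{a}
  S via S→b A: +{b}
  FIRST[S]={a,b}  FIRST[A]={a}  FIRST[B]={a}  FIRST[C]={b,c}
[2] — fixpoint
  FIRST[S]={a,b}  FIRST[A]={a}  FIRST[B]={a}  FIRST[C]={b,c}

FIRST(S) = ["a", "b"]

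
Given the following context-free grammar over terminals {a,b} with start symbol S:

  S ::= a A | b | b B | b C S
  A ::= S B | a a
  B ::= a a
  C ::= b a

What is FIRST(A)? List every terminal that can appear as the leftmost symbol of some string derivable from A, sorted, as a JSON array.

FIRST sets, iterate to fixpoint:
iter 1:
  A via A→a a: +{a}
  B via B→a a: +{a}
  C via C→b a: +{b}
  S via S→a A: +{a}
  S via S→b: +{b}
  S: {a,b}  A: {a}  B: {a}  C: {b}
iter 2:
  A via A→S B: +{b}
  S: {a,b}  A: {a,b}  B: {a}  C: {b}
iter 3: (stable)
  S: {a,b}  A: {a,b}  B: {a}  C: {b}

FIRST(A) = ["a", "b"]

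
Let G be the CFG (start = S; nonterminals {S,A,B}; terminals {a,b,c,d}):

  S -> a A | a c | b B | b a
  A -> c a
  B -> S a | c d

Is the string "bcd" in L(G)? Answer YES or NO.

CNF form of G:
  S -> T1 A | T1 T0 | T3 B | T3 T1
  A -> T0 T1
  B -> S T1 | T0 T2
  T0 -> c
  T1 -> a
  T2 -> d
  T3 -> b

CYK fill:
  cell(0,0) b: {T3}  orig:{}
  cell(1,1) c: {T0}  orig:{}
  cell(2,2) d: {T2}  orig:{}
  cell(0,1) bc: ∅
  cell(1,2) cd: {B}
  cell(0,2) bcd: {S}

S ∈ T[0,2] ⇒ YES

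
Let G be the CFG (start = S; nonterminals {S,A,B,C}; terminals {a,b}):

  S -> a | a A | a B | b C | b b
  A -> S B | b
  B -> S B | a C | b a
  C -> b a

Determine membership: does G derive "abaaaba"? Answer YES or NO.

CNF form of G:
  S -> T0 A | T0 B | T1 C | T1 T1 | a
  A -> S B | b
  B -> S B | T0 C | T1 T0
  C -> T1 T0
  T0 -> a
  T1 -> b

CYK fill:
  [0..0]={S,T0}  "a"  orig:{S}
  [1..1]={A,T1}  "b"  orig:{A}
  [2..2]={S,T0}  "a"  orig:{S}
  [3..3]={S,T0}  "a"  orig:{S}
  [4..4]={S,T0}  "a"  orig:{S}
  [5..5]={A,T1}  "b"  orig:{A}
  [6..6]={S,T0}  "a"  orig:{S}
  [0..1]={S}  "ab"
  [1..2]={B,C}  "ba"
  [2..3]=∅  "aa"
  [3..4]=∅  "aa"
  [4..5]={S}  "ab"
  [5..6]={B,C}  "ba"
  [0..2]={A,B,S}  "aba"
  [1..3]=∅  "baa"
  [2..4]=∅  "aaa"
  [3..5]=∅  "aab"
  [4..6]={A,B,S}  "aba"
  [0..3]=∅  "abaa"
  [1..4]=∅  "baaa"
  [2..5]=∅  "aaab"
  [3..6]={A,B,S}  "aaba"
  [0..4]=∅  "abaaa"
  [1..5]=∅  "baaab"
  [2..6]={A,B,S}  "aaaba"
  [0..5]=∅  "abaaab"
  [1..6]=∅  "baaaba"
  [0..6]={A,B}  "abaaaba"

S ∉ T[0,6] ⇒ NO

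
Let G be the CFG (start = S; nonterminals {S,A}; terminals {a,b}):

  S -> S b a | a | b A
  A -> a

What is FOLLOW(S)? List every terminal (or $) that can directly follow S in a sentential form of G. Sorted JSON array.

FIRST sets, iterate to fixpoint:
round 1:
  A via A→a: +{a}
  S via S→a: +{a}
  S via S→b A: +{b}
  S: {a,b}  A: {a}
round 2: (stable)
  S: {a,b}  A: {a}

FOLLOW iteration:
seed FOLLOW(S) with $
round 1:
  S→S b a: FOLLOW(S) ⊇ FIRST(b) = {b}; new: +{b}
  S→b A: FOLLOW(A) ⊇ FOLLOW(S) ⊇ {$,b}; new: +{$,b}
  FOLLOW[S]={$,b}  FOLLOW[A]={$,b}
round 2: — fixpoint
  FOLLOW[S]={$,b}  FOLLOW[A]={$,b}

FOLLOW(S) = ["$", "b"]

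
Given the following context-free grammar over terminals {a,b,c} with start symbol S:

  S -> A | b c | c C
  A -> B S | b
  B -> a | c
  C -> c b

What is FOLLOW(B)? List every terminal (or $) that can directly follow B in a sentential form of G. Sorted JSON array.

Compute FIRST by fixpoint:
[1]
  A via A→b: +{b}
  B via B→a: +{a}
  B via B→c: +{c}
  C via C→c b: +{c}
  S via S→A: +{b}
  S via S→c C: +{c}
  S: {b,c}  A: {b}  B: {a,c}  C: {c}
[2]
  A via A→B S: +{a,c}
  S via S→A: +{a}
  S: {a,b,c}  A: {a,b,c}  B: {a,c}  C: {c}
[3] — fixpoint
  S: {a,b,c}  A: {a,b,c}  B: {a,c}  C: {c}

Compute FOLLOW by fixpoint:
seed FOLLOW(S) with $
iter 1:
  A→B S: FOLLOW(B) ⊇ FIRST(S) = {a,b,c}; new: +{a,b,c}
  S→A: FOLLOW(A) ⊇ FOLLOW(S) ⊇ {$}; new: +{$}
  S→c C: FOLLOW(C) ⊇ FOLLOW(S) ⊇ {$}; new: +{$}
  FOLLOW(S)={$}  FOLLOW(A)={$}  FOLLOW(B)={a,b,c}  FOLLOW(C)={$}
iter 2: (stable)
  FOLLOW(S)={$}  FOLLOW(A)={$}  FOLLOW(B)={a,b,c}  FOLLOW(C)={$}

FOLLOW(B) = ["a", "b", "c"]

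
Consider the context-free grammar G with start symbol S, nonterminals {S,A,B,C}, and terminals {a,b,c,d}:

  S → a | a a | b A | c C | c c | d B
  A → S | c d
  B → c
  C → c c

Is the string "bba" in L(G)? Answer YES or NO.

CNF form of G:
  S -> T0 T0 | T1 A | T2 C | T2 T2 | T3 B | a
  A -> T0 T0 | T1 A | T2 C | T2 T2 | T2 T3 | T3 B | a
  B -> c
  C -> T2 T2
  T0 -> a
  T1 -> b
  T2 -> c
  T3 -> d

CYK table (by increasing span):
  T[0,0] 'b' = {T1}  orig:{}
  T[1,1] 'b' = {T1}  orig:{}
  T[2,2] 'a' = {A,S,T0}  orig:{A,S}
  T[0,1] 'bb' = ∅
  T[1,2] 'ba' = {A,S}
  T[0,2] 'bba' = {A,S}

S ∈ T[0,2] ⇒ YES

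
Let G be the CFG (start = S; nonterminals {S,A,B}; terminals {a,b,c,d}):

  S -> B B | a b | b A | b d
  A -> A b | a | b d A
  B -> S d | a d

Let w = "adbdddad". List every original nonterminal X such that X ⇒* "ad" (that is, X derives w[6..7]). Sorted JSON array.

Convert to CNF:
  S -> B B | T0 A | T0 T1 | T2 T0
  A -> A T0 | T0 X3 | a
  B -> S T1 | T2 T1
  T0 -> b
  T1 -> d
  T2 -> a
  X3 -> T1 A

CYK table (by increasing span) — only the sub-triangle for w[6..7]:
  T[6,6] 'a' = {A,T2}  orig:{A}
  T[7,7] 'd' = {T1}  orig:{}
  T[6,7] 'ad' = {B}

Original NTs in T[6,7] deriving "ad": ["B"]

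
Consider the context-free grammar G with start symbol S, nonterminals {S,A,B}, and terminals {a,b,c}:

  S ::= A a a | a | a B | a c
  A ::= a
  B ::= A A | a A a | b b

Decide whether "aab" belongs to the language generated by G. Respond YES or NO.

Convert to CNF:
  S -> A X4 | T0 B | T0 T2 | a
  A -> a
  B -> A A | T0 X3 | T1 T1
  T0 -> a
  T1 -> b
  T2 -> c
  X3 -> A T0
  X4 -> T0 T0

CYK fill:
  [0..0]={A,S,T0}  "a"  orig:{A,S}
  [1..1]={A,S,T0}  "a"  orig:{A,S}
  [2..2]={T1}  "b"  orig:{}
  [0..1]={B,X3,X4}  "aa"  orig:{B}
  [1..2]=∅  "ab"
  [0..2]=∅  "aab"

S ∉ T[0,2] ⇒ NO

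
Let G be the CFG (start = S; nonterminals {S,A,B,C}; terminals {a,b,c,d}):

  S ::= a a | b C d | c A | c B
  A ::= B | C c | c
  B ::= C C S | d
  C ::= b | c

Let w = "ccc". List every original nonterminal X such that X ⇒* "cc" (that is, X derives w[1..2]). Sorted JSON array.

Convert to CNF:
  S -> T0 A | T0 B | T1 T1 | T2 X6
  A -> C T0 | C X4 | c | d
  B -> C X5 | d
  C -> b | c
  T0 -> c
  T1 -> a
  T2 -> b
  T3 -> d
  X4 -> C S
  X5 -> C S
  X6 -> C T3

CYK fill — only the sub-triangle for w[1..2]:
  cell(1,1) c: {A,C,T0}  orig:{A,C}
  cell(2,2) c: {A,C,T0}  orig:{A,C}
  cell(1,2) cc: {A,S}

Original NTs in T[1,2] deriving "cc": ["A", "S"]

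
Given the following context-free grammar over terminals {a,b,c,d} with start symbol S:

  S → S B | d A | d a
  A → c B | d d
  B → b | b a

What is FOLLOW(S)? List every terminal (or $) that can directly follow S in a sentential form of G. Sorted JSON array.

FIRST iteration:
[1]
  A via A→c B: +{c}
  A via A→d d: +{d}
  B via B→b: +{b}
  S via S→d A: +{d}
  FIRST[S]={d}  FIRST[A]={c,d}  FIRST[B]={b}
[2] (no change)
  FIRST[S]={d}  FIRST[A]={c,d}  FIRST[B]={b}

FOLLOW sets:
seed FOLLOW(S) with $
round 1:
  S→S B: FOLLOW(S) ⊇ FIRST(B) = {b}; new: +{b}
  S→S B: FOLLOW(B) ⊇ FOLLOW(S) ⊇ {$,b}; new: +{$,b}
  S→d A: FOLLOW(A) ⊇ FOLLOW(S) ⊇ {$,b}; new: +{$,b}
  FOLLOW(S)={$,b}  FOLLOW(A)={$,b}  FOLLOW(B)={$,b}
round 2: (stable)
  FOLLOW(S)={$,b}  FOLLOW(A)={$,b}  FOLLOW(B)={$,b}

FOLLOW(S) = ["$", "b"]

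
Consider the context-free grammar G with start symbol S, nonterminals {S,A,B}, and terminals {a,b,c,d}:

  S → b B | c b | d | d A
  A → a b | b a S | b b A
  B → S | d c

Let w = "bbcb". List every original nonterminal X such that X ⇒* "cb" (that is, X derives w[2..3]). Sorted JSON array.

Convert to CNF:
  S -> T1 B | T2 T1 | T3 A | d
  A -> T0 T1 | T1 X4 | T1 X5
  B -> T1 B | T2 T1 | T3 A | T3 T2 | d
  T0 -> a
  T1 -> b
  T2 -> c
  T3 -> d
  X4 -> T0 S
  X5 -> T1 A

CYK table (by increasing span) — only the sub-triangle for w[2..3]:
  cell(2,2) c: {T2}  orig:{}
  cell(3,3) b: {T1}  orig:{}
  cell(2,3) cb: {B,S}

Original NTs in T[2,3] deriving "cb": ["B", "S"]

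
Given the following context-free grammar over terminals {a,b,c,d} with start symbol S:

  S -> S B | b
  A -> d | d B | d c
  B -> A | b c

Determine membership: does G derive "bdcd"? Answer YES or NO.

Convert to CNF:
  S -> S B | b
  A -> T0 B | T0 T1 | d
  B -> T0 B | T0 T1 | T2 T1 | d
  T0 -> d
  T1 -> c
  T2 -> b

CYK fill:
  T[0,0] 'b' = {S,T2}  orig:{S}
  T[1,1] 'd' = {A,B,T0}  orig:{A,B}
  T[2,2] 'c' = {T1}  orig:{}
  T[3,3] 'd' = {A,B,T0}  orig:{A,B}
  T[0,1] 'bd' = {S}
  T[1,2] 'dc' = {A,B}
  T[2,3] 'cd' = ∅
  T[0,2] 'bdc' = {S}
  T[1,3] 'dcd' = ∅
  T[0,3] 'bdcd' = {S}

S ∈ T[0,3] ⇒ YES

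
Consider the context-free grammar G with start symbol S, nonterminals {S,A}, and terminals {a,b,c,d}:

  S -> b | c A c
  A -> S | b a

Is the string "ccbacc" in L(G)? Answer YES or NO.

CNF form of G:
  S -> T2 X4 | b
  A -> T0 T1 | T2 X3 | b
  T0 -> b
  T1 -> a
  T2 -> c
  X3 -> A T2
  X4 -> A T2

CYK table (by increasing span):
  T[0,0] 'c' = {T2}  orig:{}
  T[1,1] 'c' = {T2}  orig:{}
  T[2,2] 'b' = {A,S,T0}  orig:{A,S}
  T[3,3] 'a' = {T1}  orig:{}
  T[4,4] 'c' = {T2}  orig:{}
  T[5,5] 'c' = {T2}  orig:{}
  T[0,1] 'cc' = ∅
  T[1,2] 'cb' = ∅
  T[2,3] 'ba' = {A}
  T[3,4] 'ac' = ∅
  T[4,5] 'cc' = ∅
  T[0,2] 'ccb' = ∅
  T[1,3] 'cba' = ∅
  T[2,4] 'bac' = {X3,X4}  orig:{}
  T[3,5] 'acc' = ∅
  T[0,3] 'ccba' = ∅
  T[1,4] 'cbac' = {A,S}
  T[2,5] 'bacc' = ∅
  T[0,4] 'ccbac' = ∅
  T[1,5] 'cbacc' = {X3,X4}  orig:{}
  T[0,5] 'ccbacc' = {A,S}

S ∈ T[0,5] ⇒ YES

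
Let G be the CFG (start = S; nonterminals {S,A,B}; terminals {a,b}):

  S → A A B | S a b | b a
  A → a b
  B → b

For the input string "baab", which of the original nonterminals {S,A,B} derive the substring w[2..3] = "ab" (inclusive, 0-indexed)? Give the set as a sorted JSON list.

CNF form of G:
  S -> A X2 | S X3 | T1 T0
  A -> T0 T1
  B -> b
  T0 -> a
  T1 -> b
  X2 -> A B
  X3 -> T0 T1

CYK table (by increasing span), restricted to cells inside w[2..3]:
  cell(2,2) a: {T0}  orig:{}
  cell(3,3) b: {B,T1}  orig:{B}
  cell(2,3) ab: {A,X3}  orig:{A}

Original NTs in T[2,3] deriving "ab": ["A"]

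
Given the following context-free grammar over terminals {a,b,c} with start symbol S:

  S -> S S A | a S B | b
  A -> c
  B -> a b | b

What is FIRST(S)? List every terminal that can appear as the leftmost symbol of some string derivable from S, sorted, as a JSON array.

FIRST sets, iterate to fixpoint:
iter 1:
  A via A→c: +{c}
  B via B→a b: +{a}
  B via B→b: +{b}
  S via S→a S B: +{a}
  S via S→b: +{b}
  FIRST[S]={a,b}  FIRST[A]={c}  FIRST[B]={a,b}
iter 2: done
  FIRST[S]={a,b}  FIRST[A]={c}  FIRST[B]={a,b}

FIRST(S) = ["a", "b"]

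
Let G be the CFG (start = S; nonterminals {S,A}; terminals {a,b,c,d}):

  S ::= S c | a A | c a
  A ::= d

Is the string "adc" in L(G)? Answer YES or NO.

CNF form of G:
  S -> S T0 | T0 T1 | T1 A
  A -> d
  T0 -> c
  T1 -> a

Fill CYK table bottom-up:
  T[0,0] 'a' = {T1}  orig:{}
  T[1,1] 'd' = {A}
  T[2,2] 'c' = {T0}  orig:{}
  T[0,1] 'ad' = {S}
  T[1,2] 'dc' = ∅
  T[0,2] 'adc' = {S}

S ∈ T[0,2] ⇒ YES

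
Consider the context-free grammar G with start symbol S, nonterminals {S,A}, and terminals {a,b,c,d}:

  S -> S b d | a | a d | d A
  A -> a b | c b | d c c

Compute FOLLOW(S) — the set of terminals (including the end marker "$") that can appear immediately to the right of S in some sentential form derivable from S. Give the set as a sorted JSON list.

FIRST iteration:
iter 1:
  A via A→a b: +{a}
  A via A→c b: +{c}
  A via A→d c c: +{d}
  S via S→a: +{a}
  S via S→d A: +{d}
  FIRST(S)={a,d}  FIRST(A)={a,c,d}
iter 2: — fixpoint
  FIRST(S)={a,d}  FIRST(A)={a,c,d}

Compute FOLLOW by fixpoint:
seed FOLLOW(S) with $
round 1:
  S→S b d: FOLLOW(S) ⊇ FIRST(b) = {b}; new: +{b}
  S→d A: FOLLOW(A) ⊇ FOLLOW(S) ⊇ {$,b}; new: +{$,b}
  FOLLOW[S]={$,b}  FOLLOW[A]={$,b}
round 2: done
  FOLLOW[S]={$,b}  FOLLOW[A]={$,b}

FOLLOW(S) = ["$", "b"]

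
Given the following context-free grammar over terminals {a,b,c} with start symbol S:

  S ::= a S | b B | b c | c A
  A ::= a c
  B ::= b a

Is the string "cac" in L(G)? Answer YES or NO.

Convert to CNF:
  S -> T0 S | T1 A | T2 B | T2 T1
  A -> T0 T1
  B -> T2 T0
  T0 -> a
  T1 -> c
  T2 -> b

CYK fill:
  T[0,0] 'c' = {T1}  orig:{}
  T[1,1] 'a' = {T0}  orig:{}
  T[2,2] 'c' = {T1}  orig:{}
  T[0,1] 'ca' = ∅
  T[1,2] 'ac' = {A}
  T[0,2] 'cac' = {S}

S ∈ T[0,2] ⇒ YES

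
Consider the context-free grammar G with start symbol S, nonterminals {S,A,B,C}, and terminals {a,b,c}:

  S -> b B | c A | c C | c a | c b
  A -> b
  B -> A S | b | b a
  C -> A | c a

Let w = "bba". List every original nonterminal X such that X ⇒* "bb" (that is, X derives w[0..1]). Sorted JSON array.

Convert to CNF:
  S -> T0 B | T2 A | T2 C | T2 T0 | T2 T1
  A -> b
  B -> A S | T0 T1 | b
  C -> T2 T1 | b
  T0 -> b
  T1 -> a
  T2 -> c

CYK fill, restricted to cells inside w[0..1]:
  T[0,0] 'b' = {A,B,C,T0}  orig:{A,B,C}
  T[1,1] 'b' = {A,B,C,T0}  orig:{A,B,C}
  T[0,1] 'bb' = {S}

Original NTs in T[0,1] deriving "bb": ["S"]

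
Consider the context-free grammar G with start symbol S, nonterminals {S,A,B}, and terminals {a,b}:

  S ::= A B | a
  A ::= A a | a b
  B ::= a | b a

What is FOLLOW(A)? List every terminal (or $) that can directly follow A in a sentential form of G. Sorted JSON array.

FIRST sets, iterate to fixpoint:
[1]
  A via A→a b: +{a}
  B via B→a: +{a}
  B via B→b a: +{b}
  S via S→A B: +{a}
  FIRST(S)={a}  FIRST(A)={a}  FIRST(B)={a,b}
[2] — fixpoint
  FIRST(S)={a}  FIRST(A)={a}  FIRST(B)={a,b}

FOLLOW sets:
initialize: $ ∈ FOLLOW(S)
[1]
  A→A a: FOLLOW(A) ⊇ FIRST(a) = {a}; new: +{a}
  S→A B: FOLLOW(A) ⊇ FIRST(B) = {a,b}; new: +{b}
  S→A B: FOLLOW(B) ⊇ FOLLOW(S) ⊇ {$}; new: +{$}
  S: {$}  A: {a,b}  B: {$}
[2] — fixpoint
  S: {$}  A: {a,b}  B: {$}

FOLLOW(A) = ["a", "b"]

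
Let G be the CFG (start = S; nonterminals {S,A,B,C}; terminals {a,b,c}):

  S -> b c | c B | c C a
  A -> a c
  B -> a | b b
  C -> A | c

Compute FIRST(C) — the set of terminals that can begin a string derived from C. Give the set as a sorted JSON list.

FIRST sets, iterate to fixpoint:
round 1:
  A via A→a c: +{a}
  B via B→a: +{a}
  B via B→b b: +{b}
  C via C→A: +{a}
  C via C→c: +{c}
  S via S→b c: +{b}
  S via S→c B: +{c}
  FIRST(S)={b,c}  FIRST(A)={a}  FIRST(B)={a,b}  FIRST(C)={a,c}
round 2: (no change)
  FIRST(S)={b,c}  FIRST(A)={a}  FIRST(B)={a,b}  FIRST(C)={a,c}

FIRST(C) = ["a", "c"]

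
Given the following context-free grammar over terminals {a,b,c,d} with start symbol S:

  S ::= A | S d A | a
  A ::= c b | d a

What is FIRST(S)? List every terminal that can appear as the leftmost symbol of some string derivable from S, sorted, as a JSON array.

FIRST iteration:
[1]
  A via A→c b: +{c}
  A via A→d a: +{d}
  S via S→A: +{c,d}
  S via S→a: +{a}
  S: {a,c,d}  A: {c,d}
[2] (no change)
  S: {a,c,d}  A: {c,d}

FIRST(S) = ["a", "c", "d"]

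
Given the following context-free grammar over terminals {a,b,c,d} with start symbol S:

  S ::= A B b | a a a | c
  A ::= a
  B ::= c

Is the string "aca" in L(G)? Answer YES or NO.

CNF form of G:
  S -> A X2 | T1 X3 | c
  A -> a
  B -> c
  T0 -> b
  T1 -> a
  X2 -> B T0
  X3 -> T1 T1

Fill CYK table bottom-up:
  [0..0]={A,T1}  "a"  orig:{A}
  [1..1]={B,S}  "c"
  [2..2]={A,T1}  "a"  orig:{A}
  [0..1]=∅  "ac"
  [1..2]=∅  "ca"
  [0..2]=∅  "aca"

S ∉ T[0,2] ⇒ NO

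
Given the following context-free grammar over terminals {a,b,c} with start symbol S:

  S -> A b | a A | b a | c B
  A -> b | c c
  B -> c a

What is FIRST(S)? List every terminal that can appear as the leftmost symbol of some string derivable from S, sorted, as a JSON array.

Compute FIRST by fixpoint:
pass 1:
  A via A→b: +{b}
  A via A→c c: +{c}
  B via B→c a: +{c}
  S via S→A b: +{b,c}
  S via S→a A: +{a}
  FIRST[S]={a,b,c}  FIRST[A]={b,c}  FIRST[B]={c}
pass 2: — fixpoint
  FIRST[S]={a,b,c}  FIRST[A]={b,c}  FIRST[B]={c}

FIRST(S) = ["a", "b", "c"]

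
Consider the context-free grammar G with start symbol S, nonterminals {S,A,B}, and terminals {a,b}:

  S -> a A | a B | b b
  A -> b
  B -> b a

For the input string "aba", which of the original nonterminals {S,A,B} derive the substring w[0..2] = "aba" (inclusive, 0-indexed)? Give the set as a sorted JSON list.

Convert to CNF:
  S -> T0 T0 | T1 A | T1 B
  A -> b
  B -> T0 T1
  T0 -> b
  T1 -> a

CYK fill — only the sub-triangle for w[0..2]:
  [0..0]={T1}  "a"  orig:{}
  [1..1]={A,T0}  "b"  orig:{A}
  [2..2]={T1}  "a"  orig:{}
  [0..1]={S}  "ab"
  [1..2]={B}  "ba"
  [0..2]={S}  "aba"

Original NTs in T[0,2] deriving "aba": ["S"]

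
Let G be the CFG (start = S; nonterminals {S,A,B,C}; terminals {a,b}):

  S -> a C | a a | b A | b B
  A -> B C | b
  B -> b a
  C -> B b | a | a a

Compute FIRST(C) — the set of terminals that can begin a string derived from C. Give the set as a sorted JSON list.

Compute FIRST by fixpoint:
pass 1:
  A via A→b: +{b}
  B via B→b a: +{b}
  C via C→B b: +{b}
  C via C→a: +{a}
  S via S→a C: +{a}
  S via S→b A: +{b}
  FIRST[S]={a,b}  FIRST[A]={b}  FIRST[B]={b}  FIRST[C]={a,b}
pass 2: done
  FIRST[S]={a,b}  FIRST[A]={b}  FIRST[B]={b}  FIRST[C]={a,b}

FIRST(C) = ["a", "b"]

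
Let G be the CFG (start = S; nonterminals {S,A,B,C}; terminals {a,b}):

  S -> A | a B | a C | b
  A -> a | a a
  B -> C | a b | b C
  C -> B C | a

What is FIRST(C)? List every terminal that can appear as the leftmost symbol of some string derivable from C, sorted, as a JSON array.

Compute FIRST by fixpoint:
iter 1:
  A via A→a: +{a}
  B via B→a b: +{a}
  B via B→b C: +{b}
  C via C→B C: +{a,b}
  S via S→A: +{a}
  S via S→b: +{b}
  FIRST[S]={a,b}  FIRST[A]={a}  FIRST[B]={a,b}  FIRST[C]={a,b}
iter 2: (no change)
  FIRST[S]={a,b}  FIRST[A]={a}  FIRST[B]={a,b}  FIRST[C]={a,b}

FIRST(C) = ["a", "b"]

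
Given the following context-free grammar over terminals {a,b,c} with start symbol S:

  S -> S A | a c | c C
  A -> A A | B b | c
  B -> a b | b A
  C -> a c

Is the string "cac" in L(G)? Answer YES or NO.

CNF form of G:
  S -> S A | T1 T2 | T2 C
  A -> A A | B T0 | c
  B -> T0 A | T1 T0
  C -> T1 T2
  T0 -> b
  T1 -> a
  T2 -> c

CYK table (by increasing span):
  T[0,0] 'c' = {A,T2}  orig:{A}
  T[1,1] 'a' = {T1}  orig:{}
  T[2,2] 'c' = {A,T2}  orig:{A}
  T[0,1] 'ca' = ∅
  T[1,2] 'ac' = {C,S}
  T[0,2] 'cac' = {S}

S ∈ T[0,2] ⇒ YES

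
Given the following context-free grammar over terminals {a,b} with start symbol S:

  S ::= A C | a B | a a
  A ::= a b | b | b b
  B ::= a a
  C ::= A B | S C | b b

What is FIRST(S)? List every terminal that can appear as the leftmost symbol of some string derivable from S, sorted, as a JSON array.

FIRST sets, iterate to fixpoint:
iter 1:
  A via A→a b: +{a}
  A via A→b: +{b}
  B via B→a a: +{a}
  C via C→A B: +{a,b}
  S via S→A C: +{a,b}
  FIRST(S)={a,b}  FIRST(A)={a,b}  FIRST(B)={a}  FIRST(C)={a,b}
iter 2: — fixpoint
  FIRST(S)={a,b}  FIRST(A)={a,b}  FIRST(B)={a}  FIRST(C)={a,b}

FIRST(S) = ["a", "b"]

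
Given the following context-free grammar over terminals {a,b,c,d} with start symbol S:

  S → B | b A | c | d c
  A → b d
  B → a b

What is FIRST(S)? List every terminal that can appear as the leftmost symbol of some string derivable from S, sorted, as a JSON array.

FIRST iteration:
iter 1:
  A via A→b d: +{b}
  B via B→a b: +{a}
  S via S→B: +{a}
  S via S→b A: +{b}
  S via S→c: +{c}
  S via S→d c: +{d}
  S: {a,b,c,d}  A: {b}  B: {a}
iter 2: — fixpoint
  S: {a,b,c,d}  A: {b}  B: {a}

FIRST(S) = ["a", "b", "c", "d"]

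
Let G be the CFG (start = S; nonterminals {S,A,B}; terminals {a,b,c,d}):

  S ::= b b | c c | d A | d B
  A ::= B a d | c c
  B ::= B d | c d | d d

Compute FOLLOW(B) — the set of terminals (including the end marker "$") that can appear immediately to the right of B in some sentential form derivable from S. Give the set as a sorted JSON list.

Compute FIRST by fixpoint:
round 1:
  A via A→c c: +{c}
  B via B→c d: +{c}
  B via B→d d: +{d}
  S via S→b b: +{b}
  S via S→c c: +{c}
  S via S→d A: +{d}
  FIRST[S]={b,c,d}  FIRST[A]={c}  FIRST[B]={c,d}
round 2:
  A via A→B a d: +{d}
  FIRST[S]={b,c,d}  FIRST[A]={c,d}  FIRST[B]={c,d}
round 3: (stable)
  FIRST[S]={b,c,d}  FIRST[A]={c,d}  FIRST[B]={c,d}

Compute FOLLOW by fixpoint:
initialize: $ ∈ FOLLOW(S)
round 1:
  A→B a d: FOLLOW(B) ⊇ FIRST(a) = {a}; new: +{a}
  B→B d: FOLLOW(B) ⊇ FIRST(d) = {d}; new: +{d}
  S→d A: FOLLOW(A) ⊇ FOLLOW(S) ⊇ {$}; new: +{$}
  S→d B: FOLLOW(B) ⊇ FOLLOW(S) ⊇ {$}; new: +{$}
  FOLLOW[S]={$}  FOLLOW[A]={$}  FOLLOW[B]={$,a,d}
round 2: (no change)
  FOLLOW[S]={$}  FOLLOW[A]={$}  FOLLOW[B]={$,a,d}

FOLLOW(B) = ["$", "a", "d"]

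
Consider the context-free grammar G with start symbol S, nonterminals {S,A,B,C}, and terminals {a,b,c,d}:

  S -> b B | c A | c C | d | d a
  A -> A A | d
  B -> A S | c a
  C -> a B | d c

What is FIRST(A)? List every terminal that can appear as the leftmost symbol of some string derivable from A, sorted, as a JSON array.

FIRST sets, iterate to fixpoint:
pass 1:
  A via A→d: +{d}
  B via B→A S: +{d}
  B via B→c a: +{c}
  C via C→a B: +{a}
  C via C→d c: +{d}
  S via S→b B: +{b}
  S via S→c A: +{c}
  S via S→d: +{d}
  FIRST[S]={b,c,d}  FIRST[A]={d}  FIRST[B]={c,d}  FIRST[C]={a,d}
pass 2: (no change)
  FIRST[S]={b,c,d}  FIRST[A]={d}  FIRST[B]={c,d}  FIRST[C]={a,d}

FIRST(A) = ["d"]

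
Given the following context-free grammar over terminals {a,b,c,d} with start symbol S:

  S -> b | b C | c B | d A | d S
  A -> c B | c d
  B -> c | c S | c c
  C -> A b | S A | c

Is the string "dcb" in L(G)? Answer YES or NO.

CNF form of G:
  S -> T0 B | T1 A | T1 S | T2 C | b
  A -> T0 B | T0 T1
  B -> T0 S | T0 T0 | c
  C -> A T2 | S A | c
  T0 -> c
  T1 -> d
  T2 -> b

CYK table (by increasing span):
  T[0,0] 'd' = {T1}  orig:{}
  T[1,1] 'c' = {B,C,T0}  orig:{B,C}
  T[2,2] 'b' = {S,T2}  orig:{S}
  T[0,1] 'dc' = ∅
  T[1,2] 'cb' = {B}
  T[0,2] 'dcb' = ∅

S ∉ T[0,2] ⇒ NO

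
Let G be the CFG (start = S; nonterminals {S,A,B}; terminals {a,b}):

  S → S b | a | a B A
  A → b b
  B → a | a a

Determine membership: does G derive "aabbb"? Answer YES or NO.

CNF form of G:
  S -> S T0 | T1 X2 | a
  A -> T0 T0
  B -> T1 T1 | a
  T0 -> b
  T1 -> a
  X2 -> B A

CYK table (by increasing span):
  cell(0,0) a: {B,S,T1}  orig:{B,S}
  cell(1,1) a: {B,S,T1}  orig:{B,S}
  cell(2,2) b: {T0}  orig:{}
  cell(3,3) b: {T0}  orig:{}
  cell(4,4) b: {T0}  orig:{}
  cell(0,1) aa: {B}
  cell(1,2) ab: {S}
  cell(2,3) bb: {A}
  cell(3,4) bb: {A}
  cell(0,2) aab: ∅
  cell(1,3) abb: {S,X2}  orig:{S}
  cell(2,4) bbb: ∅
  cell(0,3) aabb: {S,X2}  orig:{S}
  cell(1,4) abbb: {S}
  cell(0,4) aabbb: {S}

S ∈ T[0,4] ⇒ YES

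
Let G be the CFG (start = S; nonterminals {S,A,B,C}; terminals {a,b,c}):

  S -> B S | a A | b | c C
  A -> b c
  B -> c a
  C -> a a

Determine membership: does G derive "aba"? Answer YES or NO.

Convert to CNF:
  S -> B S | T1 C | T2 A | b
  A -> T0 T1
  B -> T1 T2
  C -> T2 T2
  T0 -> b
  T1 -> c
  T2 -> a

Fill CYK table bottom-up:
  [0..0]={T2}  "a"  orig:{}
  [1..1]={S,T0}  "b"  orig:{S}
  [2..2]={T2}  "a"  orig:{}
  [0..1]=∅  "ab"
  [1..2]=∅  "ba"
  [0..2]=∅  "aba"

S ∉ T[0,2] ⇒ NO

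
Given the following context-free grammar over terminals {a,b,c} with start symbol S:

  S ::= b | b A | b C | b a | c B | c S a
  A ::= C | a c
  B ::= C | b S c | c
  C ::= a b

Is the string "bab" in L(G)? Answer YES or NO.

CNF form of G:
  S -> T1 A | T1 C | T1 T0 | T2 B | T2 X4 | b
  A -> T0 T1 | T0 T2
  B -> T0 T1 | T1 X3 | c
  C -> T0 T1
  T0 -> a
  T1 -> b
  T2 -> c
  X3 -> S T2
  X4 -> S T0

CYK fill:
  [0..0]={S,T1}  "b"  orig:{S}
  [1..1]={T0}  "a"  orig:{}
  [2..2]={S,T1}  "b"  orig:{S}
  [0..1]={S,X4}  "ba"  orig:{S}
  [1..2]={A,B,C}  "ab"
  [0..2]={S}  "bab"

S ∈ T[0,2] ⇒ YES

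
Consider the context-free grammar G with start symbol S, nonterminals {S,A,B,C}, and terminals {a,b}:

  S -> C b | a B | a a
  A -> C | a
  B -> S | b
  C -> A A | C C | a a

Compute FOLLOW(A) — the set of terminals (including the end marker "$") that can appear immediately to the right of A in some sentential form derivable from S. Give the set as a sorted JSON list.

Compute FIRST by fixpoint:
pass 1:
  A via A→a: +{a}
  B via B→b: +{b}
  C via C→A A: +{a}
  S via S→C b: +{a}
  FIRST[S]={a}  FIRST[A]={a}  FIRST[B]={b}  FIRST[C]={a}
pass 2:
  B via B→S: +{a}
  FIRST[S]={a}  FIRST[A]={a}  FIRST[B]={a,b}  FIRST[C]={a}
pass 3: — fixpoint
  FIRST[S]={a}  FIRST[A]={a}  FIRST[B]={a,b}  FIRST[C]={a}

Compute FOLLOW by fixpoint:
initialize: $ ∈ FOLLOW(S)
pass 1:
  C→A A: FOLLOW(A) ⊇ FIRST(A) = {a}; new: +{a}
  C→C C: FOLLOW(C) ⊇ FIRST(C) = {a}; new: +{a}
  S→C b: FOLLOW(C) ⊇ FIRST(b) = {b}; new: +{b}
  S→a B: FOLLOW(B) ⊇ FOLLOW(S) ⊇ {$}; new: +{$}
  FOLLOW(S)={$}  FOLLOW(A)={a}  FOLLOW(B)={$}  FOLLOW(C)={a,b}
pass 2:
  C→A A: FOLLOW(A) ⊇ FOLLOW(C) ⊇ {a,b}; new: +{b}
  FOLLOW(S)={$}  FOLLOW(A)={a,b}  FOLLOW(B)={$}  FOLLOW(C)={a,b}
pass 3: done
  FOLLOW(S)={$}  FOLLOW(A)={a,b}  FOLLOW(B)={$}  FOLLOW(C)={a,b}

FOLLOW(A) = ["a", "b"]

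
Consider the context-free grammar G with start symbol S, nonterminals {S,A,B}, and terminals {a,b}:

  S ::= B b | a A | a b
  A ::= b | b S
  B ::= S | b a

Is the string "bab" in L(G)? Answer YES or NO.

Convert to CNF:
  S -> B T0 | T1 A | T1 T0
  A -> T0 S | b
  B -> B T0 | T0 T1 | T1 A | T1 T0
  T0 -> b
  T1 -> a

CYK table (by increasing span):
  T[0,0] 'b' = {A,T0}  orig:{A}
  T[1,1] 'a' = {T1}  orig:{}
  T[2,2] 'b' = {A,T0}  orig:{A}
  T[0,1] 'ba' = {B}
  T[1,2] 'ab' = {B,S}
  T[0,2] 'bab' = {A,B,S}

S ∈ T[0,2] ⇒ YES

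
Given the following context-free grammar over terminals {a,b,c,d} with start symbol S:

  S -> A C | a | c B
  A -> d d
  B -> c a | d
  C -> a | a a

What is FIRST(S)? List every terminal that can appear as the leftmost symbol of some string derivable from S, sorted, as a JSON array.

FIRST sets, iterate to fixpoint:
[1]
  A via A→d d: +{d}
  B via B→c a: +{c}
  B via B→d: +{d}
  C via C→a: +{a}
  S via S→A C: +{d}
  S via S→a: +{a}
  S via S→c B: +{c}
  FIRST(S)={a,c,d}  FIRST(A)={d}  FIRST(B)={c,d}  FIRST(C)={a}
[2] (no change)
  FIRST(S)={a,c,d}  FIRST(A)={d}  FIRST(B)={c,d}  FIRST(C)={a}

FIRST(S) = ["a", "c", "d"]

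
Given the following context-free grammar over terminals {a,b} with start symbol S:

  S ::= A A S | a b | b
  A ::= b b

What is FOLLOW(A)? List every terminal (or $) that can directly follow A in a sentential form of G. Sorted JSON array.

FIRST sets, iterate to fixpoint:
iter 1:
  A via A→b b: +{b}
  S via S→A A S: +{b}
  S via S→a b: +{a}
  S: {a,b}  A: {b}
iter 2: (no change)
  S: {a,b}  A: {b}

Compute FOLLOW by fixpoint:
FOLLOW(S) := {$}
iter 1:
  S→A A S: FOLLOW(A) ⊇ FIRST(A) = {b}; new: +{b}
  S→A A S: FOLLOW(A) ⊇ FIRST(S) = {a,b}; new: +{a}
  FOLLOW(S)={$}  FOLLOW(A)={a,b}
iter 2: — fixpoint
  FOLLOW(S)={$}  FOLLOW(A)={a,b}

FOLLOW(A) = ["a", "b"]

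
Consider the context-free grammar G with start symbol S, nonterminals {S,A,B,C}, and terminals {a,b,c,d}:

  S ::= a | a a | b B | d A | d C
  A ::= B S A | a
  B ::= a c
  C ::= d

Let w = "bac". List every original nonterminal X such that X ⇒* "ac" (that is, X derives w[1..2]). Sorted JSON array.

CNF form of G:
  S -> T0 T0 | T2 B | T3 A | T3 C | a
  A -> B X4 | a
  B -> T0 T1
  C -> d
  T0 -> a
  T1 -> c
  T2 -> b
  T3 -> d
  X4 -> S A

CYK table (by increasing span) — only the sub-triangle for w[1..2]:
  T[1,1] 'a' = {A,S,T0}  orig:{A,S}
  T[2,2] 'c' = {T1}  orig:{}
  T[1,2] 'ac' = {B}

Original NTs in T[1,2] deriving "ac": ["B"]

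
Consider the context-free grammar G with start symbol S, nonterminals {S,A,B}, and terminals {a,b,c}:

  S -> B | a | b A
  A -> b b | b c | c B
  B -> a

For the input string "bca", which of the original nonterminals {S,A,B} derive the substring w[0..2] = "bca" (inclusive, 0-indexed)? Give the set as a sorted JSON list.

Convert to CNF:
  S -> T0 A | a
  A -> T0 T0 | T0 T1 | T1 B
  B -> a
  T0 -> b
  T1 -> c

CYK table (by increasing span) (cells [i..j] with 0 ≤ i ≤ j ≤ 2 only):
  T[0,0] 'b' = {T0}  orig:{}
  T[1,1] 'c' = {T1}  orig:{}
  T[2,2] 'a' = {B,S}
  T[0,1] 'bc' = {A}
  T[1,2] 'ca' = {A}
  T[0,2] 'bca' = {S}

Original NTs in T[0,2] deriving "bca": ["S"]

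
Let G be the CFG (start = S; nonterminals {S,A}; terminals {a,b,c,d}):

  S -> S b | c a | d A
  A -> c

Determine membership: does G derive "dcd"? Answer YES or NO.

CNF form of G:
  S -> S T0 | T1 T2 | T3 A
  A -> c
  T0 -> b
  T1 -> c
  T2 -> a
  T3 -> d

Fill CYK table bottom-up:
  cell(0,0) d: {T3}  orig:{}
  cell(1,1) c: {A,T1}  orig:{A}
  cell(2,2) d: {T3}  orig:{}
  cell(0,1) dc: {S}
  cell(1,2) cd: ∅
  cell(0,2) dcd: ∅

S ∉ T[0,2] ⇒ NO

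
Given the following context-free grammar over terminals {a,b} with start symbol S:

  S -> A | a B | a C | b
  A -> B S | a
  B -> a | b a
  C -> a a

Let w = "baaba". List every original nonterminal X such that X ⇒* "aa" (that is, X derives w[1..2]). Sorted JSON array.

CNF form of G:
  S -> B S | T1 B | T1 C | a | b
  A -> B S | a
  B -> T0 T1 | a
  C -> T1 T1
  T0 -> b
  T1 -> a

CYK fill, restricted to cells inside w[1..2]:
  T[1,1] 'a' = {A,B,S,T1}  orig:{A,B,S}
  T[2,2] 'a' = {A,B,S,T1}  orig:{A,B,S}
  T[1,2] 'aa' = {A,C,S}

Original NTs in T[1,2] deriving "aa": ["A", "C", "S"]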